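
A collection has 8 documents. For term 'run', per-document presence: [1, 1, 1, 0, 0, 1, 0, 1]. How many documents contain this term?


Checking each document for 'run':
Doc 1: present
Doc 2: present
Doc 3: present
Doc 4: absent
Doc 5: absent
Doc 6: present
Doc 7: absent
Doc 8: present
df = sum of presences = 1 + 1 + 1 + 0 + 0 + 1 + 0 + 1 = 5

5


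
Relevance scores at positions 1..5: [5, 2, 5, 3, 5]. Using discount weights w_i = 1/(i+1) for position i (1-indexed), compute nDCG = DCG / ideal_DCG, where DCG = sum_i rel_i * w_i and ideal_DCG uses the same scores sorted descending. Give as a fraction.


Position discount weights w_i = 1/(i+1) for i=1..5:
Weights = [1/2, 1/3, 1/4, 1/5, 1/6]
Actual relevance: [5, 2, 5, 3, 5]
DCG = 5/2 + 2/3 + 5/4 + 3/5 + 5/6 = 117/20
Ideal relevance (sorted desc): [5, 5, 5, 3, 2]
Ideal DCG = 5/2 + 5/3 + 5/4 + 3/5 + 2/6 = 127/20
nDCG = DCG / ideal_DCG = 117/20 / 127/20 = 117/127

117/127


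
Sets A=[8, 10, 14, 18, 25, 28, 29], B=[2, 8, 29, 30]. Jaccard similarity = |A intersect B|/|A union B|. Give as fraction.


A intersect B = [8, 29]
|A intersect B| = 2
A union B = [2, 8, 10, 14, 18, 25, 28, 29, 30]
|A union B| = 9
Jaccard = 2/9 = 2/9

2/9


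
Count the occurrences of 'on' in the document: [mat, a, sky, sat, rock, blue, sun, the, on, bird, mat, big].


Document has 12 words
Scanning for 'on':
Found at positions: [8]
Count = 1

1


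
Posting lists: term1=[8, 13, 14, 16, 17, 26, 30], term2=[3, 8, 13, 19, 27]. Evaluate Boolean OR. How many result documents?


Boolean OR: find union of posting lists
term1 docs: [8, 13, 14, 16, 17, 26, 30]
term2 docs: [3, 8, 13, 19, 27]
Union: [3, 8, 13, 14, 16, 17, 19, 26, 27, 30]
|union| = 10

10


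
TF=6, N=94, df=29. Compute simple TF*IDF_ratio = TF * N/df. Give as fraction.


TF * (N/df)
= 6 * (94/29)
= 6 * 94/29
= 564/29

564/29


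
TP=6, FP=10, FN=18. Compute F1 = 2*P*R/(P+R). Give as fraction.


F1 = 2 * P * R / (P + R)
P = TP/(TP+FP) = 6/16 = 3/8
R = TP/(TP+FN) = 6/24 = 1/4
2 * P * R = 2 * 3/8 * 1/4 = 3/16
P + R = 3/8 + 1/4 = 5/8
F1 = 3/16 / 5/8 = 3/10

3/10


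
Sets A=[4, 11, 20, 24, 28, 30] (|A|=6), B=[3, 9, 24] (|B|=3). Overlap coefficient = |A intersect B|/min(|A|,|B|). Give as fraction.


A intersect B = [24]
|A intersect B| = 1
min(|A|, |B|) = min(6, 3) = 3
Overlap = 1 / 3 = 1/3

1/3


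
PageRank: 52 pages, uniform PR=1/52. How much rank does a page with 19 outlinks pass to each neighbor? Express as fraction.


Initial PR = 1/52 = 1/52
Outlinks = 19
Contribution per link = PR / outlinks
= 1/52 / 19
= 1/988

1/988


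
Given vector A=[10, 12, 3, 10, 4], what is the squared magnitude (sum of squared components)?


|A|^2 = sum of squared components
A[0]^2 = 10^2 = 100
A[1]^2 = 12^2 = 144
A[2]^2 = 3^2 = 9
A[3]^2 = 10^2 = 100
A[4]^2 = 4^2 = 16
Sum = 100 + 144 + 9 + 100 + 16 = 369

369


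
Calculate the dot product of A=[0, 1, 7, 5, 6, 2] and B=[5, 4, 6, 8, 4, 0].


Dot product = sum of element-wise products
A[0]*B[0] = 0*5 = 0
A[1]*B[1] = 1*4 = 4
A[2]*B[2] = 7*6 = 42
A[3]*B[3] = 5*8 = 40
A[4]*B[4] = 6*4 = 24
A[5]*B[5] = 2*0 = 0
Sum = 0 + 4 + 42 + 40 + 24 + 0 = 110

110


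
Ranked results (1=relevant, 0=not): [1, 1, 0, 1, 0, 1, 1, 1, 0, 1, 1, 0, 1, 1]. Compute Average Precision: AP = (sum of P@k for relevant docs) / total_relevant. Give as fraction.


Computing P@k for each relevant position:
Position 1: relevant, P@1 = 1/1 = 1
Position 2: relevant, P@2 = 2/2 = 1
Position 3: not relevant
Position 4: relevant, P@4 = 3/4 = 3/4
Position 5: not relevant
Position 6: relevant, P@6 = 4/6 = 2/3
Position 7: relevant, P@7 = 5/7 = 5/7
Position 8: relevant, P@8 = 6/8 = 3/4
Position 9: not relevant
Position 10: relevant, P@10 = 7/10 = 7/10
Position 11: relevant, P@11 = 8/11 = 8/11
Position 12: not relevant
Position 13: relevant, P@13 = 9/13 = 9/13
Position 14: relevant, P@14 = 10/14 = 5/7
Sum of P@k = 1 + 1 + 3/4 + 2/3 + 5/7 + 3/4 + 7/10 + 8/11 + 9/13 + 5/7 = 115838/15015
AP = 115838/15015 / 10 = 57919/75075

57919/75075


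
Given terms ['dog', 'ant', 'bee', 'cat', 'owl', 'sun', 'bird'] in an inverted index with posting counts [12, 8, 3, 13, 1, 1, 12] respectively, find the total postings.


Summing posting list sizes:
'dog': 12 postings
'ant': 8 postings
'bee': 3 postings
'cat': 13 postings
'owl': 1 postings
'sun': 1 postings
'bird': 12 postings
Total = 12 + 8 + 3 + 13 + 1 + 1 + 12 = 50

50


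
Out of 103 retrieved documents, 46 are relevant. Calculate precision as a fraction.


Precision = relevant_retrieved / total_retrieved
= 46 / 103
= 46 / (46 + 57)
= 46/103

46/103


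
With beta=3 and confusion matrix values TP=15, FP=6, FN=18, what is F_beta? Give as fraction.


P = TP/(TP+FP) = 15/21 = 5/7
R = TP/(TP+FN) = 15/33 = 5/11
beta^2 = 3^2 = 9
(1 + beta^2) = 10
Numerator = (1+beta^2)*P*R = 250/77
Denominator = beta^2*P + R = 45/7 + 5/11 = 530/77
F_beta = 25/53

25/53


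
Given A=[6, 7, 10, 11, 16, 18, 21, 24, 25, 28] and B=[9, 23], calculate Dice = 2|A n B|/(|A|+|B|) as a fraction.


A intersect B = []
|A intersect B| = 0
|A| = 10, |B| = 2
Dice = 2*0 / (10+2)
= 0 / 12 = 0

0


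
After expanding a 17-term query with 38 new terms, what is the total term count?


Original terms: 17
Expansion terms: 38
Total = 17 + 38 = 55

55


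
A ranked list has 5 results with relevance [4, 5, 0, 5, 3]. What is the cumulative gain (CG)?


Cumulative Gain = sum of relevance scores
Position 1: rel=4, running sum=4
Position 2: rel=5, running sum=9
Position 3: rel=0, running sum=9
Position 4: rel=5, running sum=14
Position 5: rel=3, running sum=17
CG = 17

17


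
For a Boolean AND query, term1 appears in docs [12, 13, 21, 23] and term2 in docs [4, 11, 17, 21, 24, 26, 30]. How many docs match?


Boolean AND: find intersection of posting lists
term1 docs: [12, 13, 21, 23]
term2 docs: [4, 11, 17, 21, 24, 26, 30]
Intersection: [21]
|intersection| = 1

1


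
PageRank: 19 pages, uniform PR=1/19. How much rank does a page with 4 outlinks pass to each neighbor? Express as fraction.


Initial PR = 1/19 = 1/19
Outlinks = 4
Contribution per link = PR / outlinks
= 1/19 / 4
= 1/76

1/76


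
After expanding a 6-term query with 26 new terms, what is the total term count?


Original terms: 6
Expansion terms: 26
Total = 6 + 26 = 32

32


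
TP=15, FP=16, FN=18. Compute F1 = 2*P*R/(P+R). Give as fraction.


F1 = 2 * P * R / (P + R)
P = TP/(TP+FP) = 15/31 = 15/31
R = TP/(TP+FN) = 15/33 = 5/11
2 * P * R = 2 * 15/31 * 5/11 = 150/341
P + R = 15/31 + 5/11 = 320/341
F1 = 150/341 / 320/341 = 15/32

15/32


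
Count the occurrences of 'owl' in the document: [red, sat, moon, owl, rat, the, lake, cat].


Document has 8 words
Scanning for 'owl':
Found at positions: [3]
Count = 1

1


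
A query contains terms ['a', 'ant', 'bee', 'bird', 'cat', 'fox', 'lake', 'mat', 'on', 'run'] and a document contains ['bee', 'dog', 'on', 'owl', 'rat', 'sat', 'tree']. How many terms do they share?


Query terms: ['a', 'ant', 'bee', 'bird', 'cat', 'fox', 'lake', 'mat', 'on', 'run']
Document terms: ['bee', 'dog', 'on', 'owl', 'rat', 'sat', 'tree']
Common terms: ['bee', 'on']
Overlap count = 2

2


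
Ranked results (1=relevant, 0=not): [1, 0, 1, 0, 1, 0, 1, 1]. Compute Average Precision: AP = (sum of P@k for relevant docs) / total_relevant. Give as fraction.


Computing P@k for each relevant position:
Position 1: relevant, P@1 = 1/1 = 1
Position 2: not relevant
Position 3: relevant, P@3 = 2/3 = 2/3
Position 4: not relevant
Position 5: relevant, P@5 = 3/5 = 3/5
Position 6: not relevant
Position 7: relevant, P@7 = 4/7 = 4/7
Position 8: relevant, P@8 = 5/8 = 5/8
Sum of P@k = 1 + 2/3 + 3/5 + 4/7 + 5/8 = 2909/840
AP = 2909/840 / 5 = 2909/4200

2909/4200


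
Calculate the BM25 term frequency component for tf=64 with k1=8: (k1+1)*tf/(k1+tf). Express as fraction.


BM25 TF component = (k1+1)*tf / (k1+tf)
k1 = 8, tf = 64
Numerator = (8+1)*64 = 576
Denominator = 8 + 64 = 72
= 576/72 = 8

8


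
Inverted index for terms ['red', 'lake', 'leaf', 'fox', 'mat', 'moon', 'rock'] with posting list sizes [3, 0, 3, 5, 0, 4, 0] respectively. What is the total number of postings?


Summing posting list sizes:
'red': 3 postings
'lake': 0 postings
'leaf': 3 postings
'fox': 5 postings
'mat': 0 postings
'moon': 4 postings
'rock': 0 postings
Total = 3 + 0 + 3 + 5 + 0 + 4 + 0 = 15

15


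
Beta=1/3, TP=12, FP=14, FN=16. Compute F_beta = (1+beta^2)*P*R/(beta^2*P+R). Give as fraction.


P = TP/(TP+FP) = 12/26 = 6/13
R = TP/(TP+FN) = 12/28 = 3/7
beta^2 = 1/3^2 = 1/9
(1 + beta^2) = 10/9
Numerator = (1+beta^2)*P*R = 20/91
Denominator = beta^2*P + R = 2/39 + 3/7 = 131/273
F_beta = 60/131

60/131


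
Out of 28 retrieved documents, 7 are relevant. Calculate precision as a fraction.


Precision = relevant_retrieved / total_retrieved
= 7 / 28
= 7 / (7 + 21)
= 1/4

1/4


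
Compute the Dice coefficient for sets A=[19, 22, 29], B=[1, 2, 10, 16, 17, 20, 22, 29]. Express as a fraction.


A intersect B = [22, 29]
|A intersect B| = 2
|A| = 3, |B| = 8
Dice = 2*2 / (3+8)
= 4 / 11 = 4/11

4/11


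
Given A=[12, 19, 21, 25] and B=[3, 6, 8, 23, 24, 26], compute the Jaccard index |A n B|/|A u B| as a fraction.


A intersect B = []
|A intersect B| = 0
A union B = [3, 6, 8, 12, 19, 21, 23, 24, 25, 26]
|A union B| = 10
Jaccard = 0/10 = 0

0


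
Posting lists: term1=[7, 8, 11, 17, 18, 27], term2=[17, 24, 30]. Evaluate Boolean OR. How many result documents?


Boolean OR: find union of posting lists
term1 docs: [7, 8, 11, 17, 18, 27]
term2 docs: [17, 24, 30]
Union: [7, 8, 11, 17, 18, 24, 27, 30]
|union| = 8

8


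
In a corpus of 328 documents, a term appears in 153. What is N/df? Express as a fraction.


IDF ratio = N / df
= 328 / 153
= 328/153

328/153


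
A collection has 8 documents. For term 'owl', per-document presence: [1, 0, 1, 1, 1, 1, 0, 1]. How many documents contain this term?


Checking each document for 'owl':
Doc 1: present
Doc 2: absent
Doc 3: present
Doc 4: present
Doc 5: present
Doc 6: present
Doc 7: absent
Doc 8: present
df = sum of presences = 1 + 0 + 1 + 1 + 1 + 1 + 0 + 1 = 6

6


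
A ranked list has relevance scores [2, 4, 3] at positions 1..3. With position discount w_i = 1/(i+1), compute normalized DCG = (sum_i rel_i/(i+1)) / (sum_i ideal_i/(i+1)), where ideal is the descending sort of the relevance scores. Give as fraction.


Position discount weights w_i = 1/(i+1) for i=1..3:
Weights = [1/2, 1/3, 1/4]
Actual relevance: [2, 4, 3]
DCG = 2/2 + 4/3 + 3/4 = 37/12
Ideal relevance (sorted desc): [4, 3, 2]
Ideal DCG = 4/2 + 3/3 + 2/4 = 7/2
nDCG = DCG / ideal_DCG = 37/12 / 7/2 = 37/42

37/42


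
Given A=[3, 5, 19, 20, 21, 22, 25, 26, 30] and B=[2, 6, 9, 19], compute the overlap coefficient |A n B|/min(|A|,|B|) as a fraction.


A intersect B = [19]
|A intersect B| = 1
min(|A|, |B|) = min(9, 4) = 4
Overlap = 1 / 4 = 1/4

1/4


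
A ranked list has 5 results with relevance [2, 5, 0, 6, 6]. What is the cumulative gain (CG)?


Cumulative Gain = sum of relevance scores
Position 1: rel=2, running sum=2
Position 2: rel=5, running sum=7
Position 3: rel=0, running sum=7
Position 4: rel=6, running sum=13
Position 5: rel=6, running sum=19
CG = 19

19


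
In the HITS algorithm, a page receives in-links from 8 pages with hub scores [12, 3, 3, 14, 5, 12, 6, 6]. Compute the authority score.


Authority = sum of hub scores of in-linkers
In-link 1: hub score = 12
In-link 2: hub score = 3
In-link 3: hub score = 3
In-link 4: hub score = 14
In-link 5: hub score = 5
In-link 6: hub score = 12
In-link 7: hub score = 6
In-link 8: hub score = 6
Authority = 12 + 3 + 3 + 14 + 5 + 12 + 6 + 6 = 61

61


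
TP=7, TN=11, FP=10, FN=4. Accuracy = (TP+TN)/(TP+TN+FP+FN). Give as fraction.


Accuracy = (TP + TN) / (TP + TN + FP + FN)
TP + TN = 7 + 11 = 18
Total = 7 + 11 + 10 + 4 = 32
Accuracy = 18 / 32 = 9/16

9/16


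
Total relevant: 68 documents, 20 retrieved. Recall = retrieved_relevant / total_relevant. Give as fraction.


Recall = retrieved_relevant / total_relevant
= 20 / 68
= 20 / (20 + 48)
= 5/17

5/17


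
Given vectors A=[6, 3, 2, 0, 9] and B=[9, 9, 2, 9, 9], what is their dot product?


Dot product = sum of element-wise products
A[0]*B[0] = 6*9 = 54
A[1]*B[1] = 3*9 = 27
A[2]*B[2] = 2*2 = 4
A[3]*B[3] = 0*9 = 0
A[4]*B[4] = 9*9 = 81
Sum = 54 + 27 + 4 + 0 + 81 = 166

166


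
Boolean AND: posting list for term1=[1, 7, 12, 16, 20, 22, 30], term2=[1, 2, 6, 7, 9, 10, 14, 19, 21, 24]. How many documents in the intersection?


Boolean AND: find intersection of posting lists
term1 docs: [1, 7, 12, 16, 20, 22, 30]
term2 docs: [1, 2, 6, 7, 9, 10, 14, 19, 21, 24]
Intersection: [1, 7]
|intersection| = 2

2


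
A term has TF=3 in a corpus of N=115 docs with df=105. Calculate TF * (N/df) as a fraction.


TF * (N/df)
= 3 * (115/105)
= 3 * 23/21
= 23/7

23/7


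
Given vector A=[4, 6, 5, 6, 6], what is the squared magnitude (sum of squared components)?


|A|^2 = sum of squared components
A[0]^2 = 4^2 = 16
A[1]^2 = 6^2 = 36
A[2]^2 = 5^2 = 25
A[3]^2 = 6^2 = 36
A[4]^2 = 6^2 = 36
Sum = 16 + 36 + 25 + 36 + 36 = 149

149


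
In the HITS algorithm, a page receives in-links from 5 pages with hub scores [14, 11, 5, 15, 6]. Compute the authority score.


Authority = sum of hub scores of in-linkers
In-link 1: hub score = 14
In-link 2: hub score = 11
In-link 3: hub score = 5
In-link 4: hub score = 15
In-link 5: hub score = 6
Authority = 14 + 11 + 5 + 15 + 6 = 51

51


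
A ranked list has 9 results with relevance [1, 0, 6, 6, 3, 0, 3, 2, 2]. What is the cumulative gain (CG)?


Cumulative Gain = sum of relevance scores
Position 1: rel=1, running sum=1
Position 2: rel=0, running sum=1
Position 3: rel=6, running sum=7
Position 4: rel=6, running sum=13
Position 5: rel=3, running sum=16
Position 6: rel=0, running sum=16
Position 7: rel=3, running sum=19
Position 8: rel=2, running sum=21
Position 9: rel=2, running sum=23
CG = 23

23


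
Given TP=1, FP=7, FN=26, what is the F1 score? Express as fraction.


F1 = 2 * P * R / (P + R)
P = TP/(TP+FP) = 1/8 = 1/8
R = TP/(TP+FN) = 1/27 = 1/27
2 * P * R = 2 * 1/8 * 1/27 = 1/108
P + R = 1/8 + 1/27 = 35/216
F1 = 1/108 / 35/216 = 2/35

2/35


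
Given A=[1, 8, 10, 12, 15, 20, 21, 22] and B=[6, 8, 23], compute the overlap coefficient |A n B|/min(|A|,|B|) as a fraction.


A intersect B = [8]
|A intersect B| = 1
min(|A|, |B|) = min(8, 3) = 3
Overlap = 1 / 3 = 1/3

1/3


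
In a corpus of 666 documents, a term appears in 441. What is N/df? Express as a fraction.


IDF ratio = N / df
= 666 / 441
= 74/49

74/49


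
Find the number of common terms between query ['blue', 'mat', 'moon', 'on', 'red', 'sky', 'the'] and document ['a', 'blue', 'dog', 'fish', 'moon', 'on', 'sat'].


Query terms: ['blue', 'mat', 'moon', 'on', 'red', 'sky', 'the']
Document terms: ['a', 'blue', 'dog', 'fish', 'moon', 'on', 'sat']
Common terms: ['blue', 'moon', 'on']
Overlap count = 3

3


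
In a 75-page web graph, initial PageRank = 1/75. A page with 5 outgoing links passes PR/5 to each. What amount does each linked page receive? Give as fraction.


Initial PR = 1/75 = 1/75
Outlinks = 5
Contribution per link = PR / outlinks
= 1/75 / 5
= 1/375

1/375


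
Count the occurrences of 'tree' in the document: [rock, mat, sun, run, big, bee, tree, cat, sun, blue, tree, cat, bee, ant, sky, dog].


Document has 16 words
Scanning for 'tree':
Found at positions: [6, 10]
Count = 2

2


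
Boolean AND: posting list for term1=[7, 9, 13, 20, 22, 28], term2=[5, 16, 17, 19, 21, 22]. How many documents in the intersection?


Boolean AND: find intersection of posting lists
term1 docs: [7, 9, 13, 20, 22, 28]
term2 docs: [5, 16, 17, 19, 21, 22]
Intersection: [22]
|intersection| = 1

1


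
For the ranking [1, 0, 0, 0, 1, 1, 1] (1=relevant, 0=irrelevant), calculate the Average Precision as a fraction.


Computing P@k for each relevant position:
Position 1: relevant, P@1 = 1/1 = 1
Position 2: not relevant
Position 3: not relevant
Position 4: not relevant
Position 5: relevant, P@5 = 2/5 = 2/5
Position 6: relevant, P@6 = 3/6 = 1/2
Position 7: relevant, P@7 = 4/7 = 4/7
Sum of P@k = 1 + 2/5 + 1/2 + 4/7 = 173/70
AP = 173/70 / 4 = 173/280

173/280


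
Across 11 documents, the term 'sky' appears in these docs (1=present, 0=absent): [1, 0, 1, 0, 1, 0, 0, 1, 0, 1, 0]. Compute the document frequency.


Checking each document for 'sky':
Doc 1: present
Doc 2: absent
Doc 3: present
Doc 4: absent
Doc 5: present
Doc 6: absent
Doc 7: absent
Doc 8: present
Doc 9: absent
Doc 10: present
Doc 11: absent
df = sum of presences = 1 + 0 + 1 + 0 + 1 + 0 + 0 + 1 + 0 + 1 + 0 = 5

5


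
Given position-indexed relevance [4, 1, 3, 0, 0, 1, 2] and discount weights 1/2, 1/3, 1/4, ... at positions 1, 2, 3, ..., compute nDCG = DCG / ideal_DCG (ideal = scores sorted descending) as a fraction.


Position discount weights w_i = 1/(i+1) for i=1..7:
Weights = [1/2, 1/3, 1/4, 1/5, 1/6, 1/7, 1/8]
Actual relevance: [4, 1, 3, 0, 0, 1, 2]
DCG = 4/2 + 1/3 + 3/4 + 0/5 + 0/6 + 1/7 + 2/8 = 73/21
Ideal relevance (sorted desc): [4, 3, 2, 1, 1, 0, 0]
Ideal DCG = 4/2 + 3/3 + 2/4 + 1/5 + 1/6 + 0/7 + 0/8 = 58/15
nDCG = DCG / ideal_DCG = 73/21 / 58/15 = 365/406

365/406


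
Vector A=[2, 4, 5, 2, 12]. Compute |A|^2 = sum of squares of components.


|A|^2 = sum of squared components
A[0]^2 = 2^2 = 4
A[1]^2 = 4^2 = 16
A[2]^2 = 5^2 = 25
A[3]^2 = 2^2 = 4
A[4]^2 = 12^2 = 144
Sum = 4 + 16 + 25 + 4 + 144 = 193

193


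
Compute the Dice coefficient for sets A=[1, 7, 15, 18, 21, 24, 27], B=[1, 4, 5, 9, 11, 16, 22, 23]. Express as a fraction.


A intersect B = [1]
|A intersect B| = 1
|A| = 7, |B| = 8
Dice = 2*1 / (7+8)
= 2 / 15 = 2/15

2/15


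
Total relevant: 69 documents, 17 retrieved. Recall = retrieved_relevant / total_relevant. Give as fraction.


Recall = retrieved_relevant / total_relevant
= 17 / 69
= 17 / (17 + 52)
= 17/69

17/69


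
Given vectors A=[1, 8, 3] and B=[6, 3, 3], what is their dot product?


Dot product = sum of element-wise products
A[0]*B[0] = 1*6 = 6
A[1]*B[1] = 8*3 = 24
A[2]*B[2] = 3*3 = 9
Sum = 6 + 24 + 9 = 39

39


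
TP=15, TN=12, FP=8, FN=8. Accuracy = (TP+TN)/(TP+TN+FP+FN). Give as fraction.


Accuracy = (TP + TN) / (TP + TN + FP + FN)
TP + TN = 15 + 12 = 27
Total = 15 + 12 + 8 + 8 = 43
Accuracy = 27 / 43 = 27/43

27/43


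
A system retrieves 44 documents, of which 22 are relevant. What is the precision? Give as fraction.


Precision = relevant_retrieved / total_retrieved
= 22 / 44
= 22 / (22 + 22)
= 1/2

1/2


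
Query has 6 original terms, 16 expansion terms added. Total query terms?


Original terms: 6
Expansion terms: 16
Total = 6 + 16 = 22

22


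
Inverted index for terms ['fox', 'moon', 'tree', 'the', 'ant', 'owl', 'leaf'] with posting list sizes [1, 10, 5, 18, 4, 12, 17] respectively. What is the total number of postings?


Summing posting list sizes:
'fox': 1 postings
'moon': 10 postings
'tree': 5 postings
'the': 18 postings
'ant': 4 postings
'owl': 12 postings
'leaf': 17 postings
Total = 1 + 10 + 5 + 18 + 4 + 12 + 17 = 67

67


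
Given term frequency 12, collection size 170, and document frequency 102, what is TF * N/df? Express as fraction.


TF * (N/df)
= 12 * (170/102)
= 12 * 5/3
= 20

20


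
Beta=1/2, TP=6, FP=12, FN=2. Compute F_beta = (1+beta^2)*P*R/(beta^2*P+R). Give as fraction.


P = TP/(TP+FP) = 6/18 = 1/3
R = TP/(TP+FN) = 6/8 = 3/4
beta^2 = 1/2^2 = 1/4
(1 + beta^2) = 5/4
Numerator = (1+beta^2)*P*R = 5/16
Denominator = beta^2*P + R = 1/12 + 3/4 = 5/6
F_beta = 3/8

3/8


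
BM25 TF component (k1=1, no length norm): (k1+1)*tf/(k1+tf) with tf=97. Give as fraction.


BM25 TF component = (k1+1)*tf / (k1+tf)
k1 = 1, tf = 97
Numerator = (1+1)*97 = 194
Denominator = 1 + 97 = 98
= 194/98 = 97/49

97/49


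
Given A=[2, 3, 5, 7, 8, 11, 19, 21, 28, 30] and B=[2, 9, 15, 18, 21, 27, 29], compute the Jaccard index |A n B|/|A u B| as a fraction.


A intersect B = [2, 21]
|A intersect B| = 2
A union B = [2, 3, 5, 7, 8, 9, 11, 15, 18, 19, 21, 27, 28, 29, 30]
|A union B| = 15
Jaccard = 2/15 = 2/15

2/15


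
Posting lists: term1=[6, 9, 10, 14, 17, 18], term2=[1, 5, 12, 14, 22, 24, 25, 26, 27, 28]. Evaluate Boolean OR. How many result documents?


Boolean OR: find union of posting lists
term1 docs: [6, 9, 10, 14, 17, 18]
term2 docs: [1, 5, 12, 14, 22, 24, 25, 26, 27, 28]
Union: [1, 5, 6, 9, 10, 12, 14, 17, 18, 22, 24, 25, 26, 27, 28]
|union| = 15

15


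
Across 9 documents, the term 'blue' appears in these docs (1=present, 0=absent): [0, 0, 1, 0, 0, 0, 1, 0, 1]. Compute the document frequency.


Checking each document for 'blue':
Doc 1: absent
Doc 2: absent
Doc 3: present
Doc 4: absent
Doc 5: absent
Doc 6: absent
Doc 7: present
Doc 8: absent
Doc 9: present
df = sum of presences = 0 + 0 + 1 + 0 + 0 + 0 + 1 + 0 + 1 = 3

3


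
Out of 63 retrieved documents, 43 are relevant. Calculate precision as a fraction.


Precision = relevant_retrieved / total_retrieved
= 43 / 63
= 43 / (43 + 20)
= 43/63

43/63


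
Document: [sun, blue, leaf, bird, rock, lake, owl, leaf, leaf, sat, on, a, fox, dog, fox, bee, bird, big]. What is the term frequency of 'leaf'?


Document has 18 words
Scanning for 'leaf':
Found at positions: [2, 7, 8]
Count = 3

3


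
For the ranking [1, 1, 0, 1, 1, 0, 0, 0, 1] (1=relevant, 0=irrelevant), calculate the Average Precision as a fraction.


Computing P@k for each relevant position:
Position 1: relevant, P@1 = 1/1 = 1
Position 2: relevant, P@2 = 2/2 = 1
Position 3: not relevant
Position 4: relevant, P@4 = 3/4 = 3/4
Position 5: relevant, P@5 = 4/5 = 4/5
Position 6: not relevant
Position 7: not relevant
Position 8: not relevant
Position 9: relevant, P@9 = 5/9 = 5/9
Sum of P@k = 1 + 1 + 3/4 + 4/5 + 5/9 = 739/180
AP = 739/180 / 5 = 739/900

739/900


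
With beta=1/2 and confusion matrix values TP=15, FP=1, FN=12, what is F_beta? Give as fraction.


P = TP/(TP+FP) = 15/16 = 15/16
R = TP/(TP+FN) = 15/27 = 5/9
beta^2 = 1/2^2 = 1/4
(1 + beta^2) = 5/4
Numerator = (1+beta^2)*P*R = 125/192
Denominator = beta^2*P + R = 15/64 + 5/9 = 455/576
F_beta = 75/91

75/91


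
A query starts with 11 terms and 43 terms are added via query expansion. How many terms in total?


Original terms: 11
Expansion terms: 43
Total = 11 + 43 = 54

54


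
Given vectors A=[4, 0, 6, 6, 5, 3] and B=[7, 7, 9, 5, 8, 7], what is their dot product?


Dot product = sum of element-wise products
A[0]*B[0] = 4*7 = 28
A[1]*B[1] = 0*7 = 0
A[2]*B[2] = 6*9 = 54
A[3]*B[3] = 6*5 = 30
A[4]*B[4] = 5*8 = 40
A[5]*B[5] = 3*7 = 21
Sum = 28 + 0 + 54 + 30 + 40 + 21 = 173

173


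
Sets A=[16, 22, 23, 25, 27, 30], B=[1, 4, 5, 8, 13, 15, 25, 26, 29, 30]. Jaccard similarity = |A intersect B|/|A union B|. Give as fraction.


A intersect B = [25, 30]
|A intersect B| = 2
A union B = [1, 4, 5, 8, 13, 15, 16, 22, 23, 25, 26, 27, 29, 30]
|A union B| = 14
Jaccard = 2/14 = 1/7

1/7


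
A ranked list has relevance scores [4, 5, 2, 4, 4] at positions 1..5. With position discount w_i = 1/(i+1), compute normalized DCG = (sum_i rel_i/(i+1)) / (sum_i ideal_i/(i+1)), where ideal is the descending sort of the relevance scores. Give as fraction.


Position discount weights w_i = 1/(i+1) for i=1..5:
Weights = [1/2, 1/3, 1/4, 1/5, 1/6]
Actual relevance: [4, 5, 2, 4, 4]
DCG = 4/2 + 5/3 + 2/4 + 4/5 + 4/6 = 169/30
Ideal relevance (sorted desc): [5, 4, 4, 4, 2]
Ideal DCG = 5/2 + 4/3 + 4/4 + 4/5 + 2/6 = 179/30
nDCG = DCG / ideal_DCG = 169/30 / 179/30 = 169/179

169/179


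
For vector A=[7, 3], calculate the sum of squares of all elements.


|A|^2 = sum of squared components
A[0]^2 = 7^2 = 49
A[1]^2 = 3^2 = 9
Sum = 49 + 9 = 58

58


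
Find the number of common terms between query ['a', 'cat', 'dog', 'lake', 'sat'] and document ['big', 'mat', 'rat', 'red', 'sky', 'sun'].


Query terms: ['a', 'cat', 'dog', 'lake', 'sat']
Document terms: ['big', 'mat', 'rat', 'red', 'sky', 'sun']
Common terms: []
Overlap count = 0

0


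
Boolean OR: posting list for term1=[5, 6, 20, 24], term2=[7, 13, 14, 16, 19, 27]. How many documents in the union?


Boolean OR: find union of posting lists
term1 docs: [5, 6, 20, 24]
term2 docs: [7, 13, 14, 16, 19, 27]
Union: [5, 6, 7, 13, 14, 16, 19, 20, 24, 27]
|union| = 10

10


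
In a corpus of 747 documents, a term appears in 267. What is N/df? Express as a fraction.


IDF ratio = N / df
= 747 / 267
= 249/89

249/89


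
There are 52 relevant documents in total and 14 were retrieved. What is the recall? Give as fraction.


Recall = retrieved_relevant / total_relevant
= 14 / 52
= 14 / (14 + 38)
= 7/26

7/26


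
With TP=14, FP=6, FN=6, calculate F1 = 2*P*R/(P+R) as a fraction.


F1 = 2 * P * R / (P + R)
P = TP/(TP+FP) = 14/20 = 7/10
R = TP/(TP+FN) = 14/20 = 7/10
2 * P * R = 2 * 7/10 * 7/10 = 49/50
P + R = 7/10 + 7/10 = 7/5
F1 = 49/50 / 7/5 = 7/10

7/10


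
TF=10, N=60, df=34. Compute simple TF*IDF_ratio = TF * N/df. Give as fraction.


TF * (N/df)
= 10 * (60/34)
= 10 * 30/17
= 300/17

300/17


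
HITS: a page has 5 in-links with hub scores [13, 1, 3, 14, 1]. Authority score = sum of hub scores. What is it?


Authority = sum of hub scores of in-linkers
In-link 1: hub score = 13
In-link 2: hub score = 1
In-link 3: hub score = 3
In-link 4: hub score = 14
In-link 5: hub score = 1
Authority = 13 + 1 + 3 + 14 + 1 = 32

32


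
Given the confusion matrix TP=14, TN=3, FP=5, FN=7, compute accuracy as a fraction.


Accuracy = (TP + TN) / (TP + TN + FP + FN)
TP + TN = 14 + 3 = 17
Total = 14 + 3 + 5 + 7 = 29
Accuracy = 17 / 29 = 17/29

17/29


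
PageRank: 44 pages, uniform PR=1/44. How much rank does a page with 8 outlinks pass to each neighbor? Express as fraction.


Initial PR = 1/44 = 1/44
Outlinks = 8
Contribution per link = PR / outlinks
= 1/44 / 8
= 1/352

1/352


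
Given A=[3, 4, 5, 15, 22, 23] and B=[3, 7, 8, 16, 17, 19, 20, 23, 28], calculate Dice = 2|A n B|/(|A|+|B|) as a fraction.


A intersect B = [3, 23]
|A intersect B| = 2
|A| = 6, |B| = 9
Dice = 2*2 / (6+9)
= 4 / 15 = 4/15

4/15


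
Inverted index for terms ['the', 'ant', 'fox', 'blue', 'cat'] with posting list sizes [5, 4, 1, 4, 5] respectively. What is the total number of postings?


Summing posting list sizes:
'the': 5 postings
'ant': 4 postings
'fox': 1 postings
'blue': 4 postings
'cat': 5 postings
Total = 5 + 4 + 1 + 4 + 5 = 19

19


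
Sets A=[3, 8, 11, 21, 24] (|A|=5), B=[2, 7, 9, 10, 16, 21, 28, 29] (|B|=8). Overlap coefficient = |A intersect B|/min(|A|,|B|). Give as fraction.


A intersect B = [21]
|A intersect B| = 1
min(|A|, |B|) = min(5, 8) = 5
Overlap = 1 / 5 = 1/5

1/5


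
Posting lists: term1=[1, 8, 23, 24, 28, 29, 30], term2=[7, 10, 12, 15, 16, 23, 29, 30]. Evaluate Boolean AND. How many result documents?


Boolean AND: find intersection of posting lists
term1 docs: [1, 8, 23, 24, 28, 29, 30]
term2 docs: [7, 10, 12, 15, 16, 23, 29, 30]
Intersection: [23, 29, 30]
|intersection| = 3

3


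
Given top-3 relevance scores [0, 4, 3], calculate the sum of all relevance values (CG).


Cumulative Gain = sum of relevance scores
Position 1: rel=0, running sum=0
Position 2: rel=4, running sum=4
Position 3: rel=3, running sum=7
CG = 7

7


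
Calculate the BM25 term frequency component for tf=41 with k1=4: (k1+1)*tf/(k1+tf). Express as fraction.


BM25 TF component = (k1+1)*tf / (k1+tf)
k1 = 4, tf = 41
Numerator = (4+1)*41 = 205
Denominator = 4 + 41 = 45
= 205/45 = 41/9

41/9


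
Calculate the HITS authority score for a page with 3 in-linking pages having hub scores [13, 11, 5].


Authority = sum of hub scores of in-linkers
In-link 1: hub score = 13
In-link 2: hub score = 11
In-link 3: hub score = 5
Authority = 13 + 11 + 5 = 29

29


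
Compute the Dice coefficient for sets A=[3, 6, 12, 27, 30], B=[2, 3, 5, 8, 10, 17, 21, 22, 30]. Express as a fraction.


A intersect B = [3, 30]
|A intersect B| = 2
|A| = 5, |B| = 9
Dice = 2*2 / (5+9)
= 4 / 14 = 2/7

2/7


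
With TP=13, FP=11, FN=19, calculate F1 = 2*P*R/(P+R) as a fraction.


F1 = 2 * P * R / (P + R)
P = TP/(TP+FP) = 13/24 = 13/24
R = TP/(TP+FN) = 13/32 = 13/32
2 * P * R = 2 * 13/24 * 13/32 = 169/384
P + R = 13/24 + 13/32 = 91/96
F1 = 169/384 / 91/96 = 13/28

13/28


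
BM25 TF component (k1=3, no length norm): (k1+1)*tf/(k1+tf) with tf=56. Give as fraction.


BM25 TF component = (k1+1)*tf / (k1+tf)
k1 = 3, tf = 56
Numerator = (3+1)*56 = 224
Denominator = 3 + 56 = 59
= 224/59 = 224/59

224/59


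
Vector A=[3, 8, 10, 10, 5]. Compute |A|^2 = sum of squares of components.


|A|^2 = sum of squared components
A[0]^2 = 3^2 = 9
A[1]^2 = 8^2 = 64
A[2]^2 = 10^2 = 100
A[3]^2 = 10^2 = 100
A[4]^2 = 5^2 = 25
Sum = 9 + 64 + 100 + 100 + 25 = 298

298


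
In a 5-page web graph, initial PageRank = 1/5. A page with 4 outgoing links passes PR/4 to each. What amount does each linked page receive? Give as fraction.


Initial PR = 1/5 = 1/5
Outlinks = 4
Contribution per link = PR / outlinks
= 1/5 / 4
= 1/20

1/20


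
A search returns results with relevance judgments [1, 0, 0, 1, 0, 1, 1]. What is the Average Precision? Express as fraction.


Computing P@k for each relevant position:
Position 1: relevant, P@1 = 1/1 = 1
Position 2: not relevant
Position 3: not relevant
Position 4: relevant, P@4 = 2/4 = 1/2
Position 5: not relevant
Position 6: relevant, P@6 = 3/6 = 1/2
Position 7: relevant, P@7 = 4/7 = 4/7
Sum of P@k = 1 + 1/2 + 1/2 + 4/7 = 18/7
AP = 18/7 / 4 = 9/14

9/14


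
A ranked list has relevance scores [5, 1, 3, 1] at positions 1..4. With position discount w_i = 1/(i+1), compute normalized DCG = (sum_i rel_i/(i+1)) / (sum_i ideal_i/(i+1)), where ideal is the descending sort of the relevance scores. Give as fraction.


Position discount weights w_i = 1/(i+1) for i=1..4:
Weights = [1/2, 1/3, 1/4, 1/5]
Actual relevance: [5, 1, 3, 1]
DCG = 5/2 + 1/3 + 3/4 + 1/5 = 227/60
Ideal relevance (sorted desc): [5, 3, 1, 1]
Ideal DCG = 5/2 + 3/3 + 1/4 + 1/5 = 79/20
nDCG = DCG / ideal_DCG = 227/60 / 79/20 = 227/237

227/237


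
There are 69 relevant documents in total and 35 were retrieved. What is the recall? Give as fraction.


Recall = retrieved_relevant / total_relevant
= 35 / 69
= 35 / (35 + 34)
= 35/69

35/69


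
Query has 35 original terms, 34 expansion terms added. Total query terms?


Original terms: 35
Expansion terms: 34
Total = 35 + 34 = 69

69


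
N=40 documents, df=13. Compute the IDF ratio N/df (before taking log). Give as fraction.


IDF ratio = N / df
= 40 / 13
= 40/13

40/13


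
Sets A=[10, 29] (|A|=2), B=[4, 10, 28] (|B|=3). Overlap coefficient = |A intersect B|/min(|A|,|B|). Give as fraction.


A intersect B = [10]
|A intersect B| = 1
min(|A|, |B|) = min(2, 3) = 2
Overlap = 1 / 2 = 1/2

1/2


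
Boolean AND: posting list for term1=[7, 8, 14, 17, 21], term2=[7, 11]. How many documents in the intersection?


Boolean AND: find intersection of posting lists
term1 docs: [7, 8, 14, 17, 21]
term2 docs: [7, 11]
Intersection: [7]
|intersection| = 1

1


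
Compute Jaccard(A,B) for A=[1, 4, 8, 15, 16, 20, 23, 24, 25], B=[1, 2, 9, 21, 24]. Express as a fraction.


A intersect B = [1, 24]
|A intersect B| = 2
A union B = [1, 2, 4, 8, 9, 15, 16, 20, 21, 23, 24, 25]
|A union B| = 12
Jaccard = 2/12 = 1/6

1/6


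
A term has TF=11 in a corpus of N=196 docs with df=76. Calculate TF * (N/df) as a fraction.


TF * (N/df)
= 11 * (196/76)
= 11 * 49/19
= 539/19

539/19


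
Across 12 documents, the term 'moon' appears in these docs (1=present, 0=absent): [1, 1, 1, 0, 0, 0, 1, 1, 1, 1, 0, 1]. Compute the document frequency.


Checking each document for 'moon':
Doc 1: present
Doc 2: present
Doc 3: present
Doc 4: absent
Doc 5: absent
Doc 6: absent
Doc 7: present
Doc 8: present
Doc 9: present
Doc 10: present
Doc 11: absent
Doc 12: present
df = sum of presences = 1 + 1 + 1 + 0 + 0 + 0 + 1 + 1 + 1 + 1 + 0 + 1 = 8

8


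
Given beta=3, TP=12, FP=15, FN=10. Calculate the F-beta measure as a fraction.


P = TP/(TP+FP) = 12/27 = 4/9
R = TP/(TP+FN) = 12/22 = 6/11
beta^2 = 3^2 = 9
(1 + beta^2) = 10
Numerator = (1+beta^2)*P*R = 80/33
Denominator = beta^2*P + R = 4 + 6/11 = 50/11
F_beta = 8/15

8/15


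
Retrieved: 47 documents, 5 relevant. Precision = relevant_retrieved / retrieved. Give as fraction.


Precision = relevant_retrieved / total_retrieved
= 5 / 47
= 5 / (5 + 42)
= 5/47

5/47


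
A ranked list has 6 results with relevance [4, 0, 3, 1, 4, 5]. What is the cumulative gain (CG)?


Cumulative Gain = sum of relevance scores
Position 1: rel=4, running sum=4
Position 2: rel=0, running sum=4
Position 3: rel=3, running sum=7
Position 4: rel=1, running sum=8
Position 5: rel=4, running sum=12
Position 6: rel=5, running sum=17
CG = 17

17


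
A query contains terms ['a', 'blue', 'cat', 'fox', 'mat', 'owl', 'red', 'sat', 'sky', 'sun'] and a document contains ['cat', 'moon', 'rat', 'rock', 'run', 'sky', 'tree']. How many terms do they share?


Query terms: ['a', 'blue', 'cat', 'fox', 'mat', 'owl', 'red', 'sat', 'sky', 'sun']
Document terms: ['cat', 'moon', 'rat', 'rock', 'run', 'sky', 'tree']
Common terms: ['cat', 'sky']
Overlap count = 2

2


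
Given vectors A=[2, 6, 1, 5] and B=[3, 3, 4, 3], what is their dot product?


Dot product = sum of element-wise products
A[0]*B[0] = 2*3 = 6
A[1]*B[1] = 6*3 = 18
A[2]*B[2] = 1*4 = 4
A[3]*B[3] = 5*3 = 15
Sum = 6 + 18 + 4 + 15 = 43

43


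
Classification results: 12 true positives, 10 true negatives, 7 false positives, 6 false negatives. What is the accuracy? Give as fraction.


Accuracy = (TP + TN) / (TP + TN + FP + FN)
TP + TN = 12 + 10 = 22
Total = 12 + 10 + 7 + 6 = 35
Accuracy = 22 / 35 = 22/35

22/35


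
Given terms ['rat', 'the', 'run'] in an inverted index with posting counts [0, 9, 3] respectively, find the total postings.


Summing posting list sizes:
'rat': 0 postings
'the': 9 postings
'run': 3 postings
Total = 0 + 9 + 3 = 12

12


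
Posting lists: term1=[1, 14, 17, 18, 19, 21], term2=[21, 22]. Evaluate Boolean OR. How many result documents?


Boolean OR: find union of posting lists
term1 docs: [1, 14, 17, 18, 19, 21]
term2 docs: [21, 22]
Union: [1, 14, 17, 18, 19, 21, 22]
|union| = 7

7


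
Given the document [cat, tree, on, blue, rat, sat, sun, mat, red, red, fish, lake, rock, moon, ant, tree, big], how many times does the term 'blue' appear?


Document has 17 words
Scanning for 'blue':
Found at positions: [3]
Count = 1

1


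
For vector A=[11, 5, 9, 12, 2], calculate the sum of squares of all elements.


|A|^2 = sum of squared components
A[0]^2 = 11^2 = 121
A[1]^2 = 5^2 = 25
A[2]^2 = 9^2 = 81
A[3]^2 = 12^2 = 144
A[4]^2 = 2^2 = 4
Sum = 121 + 25 + 81 + 144 + 4 = 375

375


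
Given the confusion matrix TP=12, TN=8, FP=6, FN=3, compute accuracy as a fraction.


Accuracy = (TP + TN) / (TP + TN + FP + FN)
TP + TN = 12 + 8 = 20
Total = 12 + 8 + 6 + 3 = 29
Accuracy = 20 / 29 = 20/29

20/29


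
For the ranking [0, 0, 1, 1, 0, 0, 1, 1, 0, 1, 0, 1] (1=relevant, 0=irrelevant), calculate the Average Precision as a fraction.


Computing P@k for each relevant position:
Position 1: not relevant
Position 2: not relevant
Position 3: relevant, P@3 = 1/3 = 1/3
Position 4: relevant, P@4 = 2/4 = 1/2
Position 5: not relevant
Position 6: not relevant
Position 7: relevant, P@7 = 3/7 = 3/7
Position 8: relevant, P@8 = 4/8 = 1/2
Position 9: not relevant
Position 10: relevant, P@10 = 5/10 = 1/2
Position 11: not relevant
Position 12: relevant, P@12 = 6/12 = 1/2
Sum of P@k = 1/3 + 1/2 + 3/7 + 1/2 + 1/2 + 1/2 = 58/21
AP = 58/21 / 6 = 29/63

29/63


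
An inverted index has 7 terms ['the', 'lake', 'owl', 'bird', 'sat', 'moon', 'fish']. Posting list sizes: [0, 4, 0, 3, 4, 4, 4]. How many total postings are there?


Summing posting list sizes:
'the': 0 postings
'lake': 4 postings
'owl': 0 postings
'bird': 3 postings
'sat': 4 postings
'moon': 4 postings
'fish': 4 postings
Total = 0 + 4 + 0 + 3 + 4 + 4 + 4 = 19

19


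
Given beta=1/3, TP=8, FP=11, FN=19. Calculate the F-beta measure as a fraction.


P = TP/(TP+FP) = 8/19 = 8/19
R = TP/(TP+FN) = 8/27 = 8/27
beta^2 = 1/3^2 = 1/9
(1 + beta^2) = 10/9
Numerator = (1+beta^2)*P*R = 640/4617
Denominator = beta^2*P + R = 8/171 + 8/27 = 176/513
F_beta = 40/99

40/99


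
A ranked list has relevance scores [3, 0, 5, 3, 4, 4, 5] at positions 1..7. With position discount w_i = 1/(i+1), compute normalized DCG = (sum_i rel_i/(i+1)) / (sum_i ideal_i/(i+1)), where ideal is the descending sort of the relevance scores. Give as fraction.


Position discount weights w_i = 1/(i+1) for i=1..7:
Weights = [1/2, 1/3, 1/4, 1/5, 1/6, 1/7, 1/8]
Actual relevance: [3, 0, 5, 3, 4, 4, 5]
DCG = 3/2 + 0/3 + 5/4 + 3/5 + 4/6 + 4/7 + 5/8 = 4379/840
Ideal relevance (sorted desc): [5, 5, 4, 4, 3, 3, 0]
Ideal DCG = 5/2 + 5/3 + 4/4 + 4/5 + 3/6 + 3/7 + 0/8 = 724/105
nDCG = DCG / ideal_DCG = 4379/840 / 724/105 = 4379/5792

4379/5792


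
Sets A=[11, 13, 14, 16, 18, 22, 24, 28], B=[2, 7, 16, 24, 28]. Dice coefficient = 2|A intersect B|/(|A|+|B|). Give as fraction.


A intersect B = [16, 24, 28]
|A intersect B| = 3
|A| = 8, |B| = 5
Dice = 2*3 / (8+5)
= 6 / 13 = 6/13

6/13


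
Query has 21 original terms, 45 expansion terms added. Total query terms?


Original terms: 21
Expansion terms: 45
Total = 21 + 45 = 66

66


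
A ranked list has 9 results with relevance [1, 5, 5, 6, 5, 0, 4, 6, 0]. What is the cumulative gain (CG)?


Cumulative Gain = sum of relevance scores
Position 1: rel=1, running sum=1
Position 2: rel=5, running sum=6
Position 3: rel=5, running sum=11
Position 4: rel=6, running sum=17
Position 5: rel=5, running sum=22
Position 6: rel=0, running sum=22
Position 7: rel=4, running sum=26
Position 8: rel=6, running sum=32
Position 9: rel=0, running sum=32
CG = 32

32


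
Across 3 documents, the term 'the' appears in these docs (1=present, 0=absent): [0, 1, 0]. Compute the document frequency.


Checking each document for 'the':
Doc 1: absent
Doc 2: present
Doc 3: absent
df = sum of presences = 0 + 1 + 0 = 1

1


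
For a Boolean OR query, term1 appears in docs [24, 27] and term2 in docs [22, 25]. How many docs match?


Boolean OR: find union of posting lists
term1 docs: [24, 27]
term2 docs: [22, 25]
Union: [22, 24, 25, 27]
|union| = 4

4


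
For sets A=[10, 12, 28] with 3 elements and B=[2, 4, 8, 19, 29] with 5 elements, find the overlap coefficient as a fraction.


A intersect B = []
|A intersect B| = 0
min(|A|, |B|) = min(3, 5) = 3
Overlap = 0 / 3 = 0

0


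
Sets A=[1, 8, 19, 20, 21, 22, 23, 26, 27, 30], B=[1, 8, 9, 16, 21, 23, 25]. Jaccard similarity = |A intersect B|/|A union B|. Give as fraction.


A intersect B = [1, 8, 21, 23]
|A intersect B| = 4
A union B = [1, 8, 9, 16, 19, 20, 21, 22, 23, 25, 26, 27, 30]
|A union B| = 13
Jaccard = 4/13 = 4/13

4/13


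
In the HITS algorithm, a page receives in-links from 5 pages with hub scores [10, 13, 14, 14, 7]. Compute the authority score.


Authority = sum of hub scores of in-linkers
In-link 1: hub score = 10
In-link 2: hub score = 13
In-link 3: hub score = 14
In-link 4: hub score = 14
In-link 5: hub score = 7
Authority = 10 + 13 + 14 + 14 + 7 = 58

58


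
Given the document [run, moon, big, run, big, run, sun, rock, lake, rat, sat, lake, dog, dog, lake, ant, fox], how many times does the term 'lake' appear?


Document has 17 words
Scanning for 'lake':
Found at positions: [8, 11, 14]
Count = 3

3


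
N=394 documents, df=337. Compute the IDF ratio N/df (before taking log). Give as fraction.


IDF ratio = N / df
= 394 / 337
= 394/337

394/337


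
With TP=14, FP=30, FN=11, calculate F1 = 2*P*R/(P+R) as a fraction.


F1 = 2 * P * R / (P + R)
P = TP/(TP+FP) = 14/44 = 7/22
R = TP/(TP+FN) = 14/25 = 14/25
2 * P * R = 2 * 7/22 * 14/25 = 98/275
P + R = 7/22 + 14/25 = 483/550
F1 = 98/275 / 483/550 = 28/69

28/69


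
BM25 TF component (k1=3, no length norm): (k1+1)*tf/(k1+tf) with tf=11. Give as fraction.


BM25 TF component = (k1+1)*tf / (k1+tf)
k1 = 3, tf = 11
Numerator = (3+1)*11 = 44
Denominator = 3 + 11 = 14
= 44/14 = 22/7

22/7
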